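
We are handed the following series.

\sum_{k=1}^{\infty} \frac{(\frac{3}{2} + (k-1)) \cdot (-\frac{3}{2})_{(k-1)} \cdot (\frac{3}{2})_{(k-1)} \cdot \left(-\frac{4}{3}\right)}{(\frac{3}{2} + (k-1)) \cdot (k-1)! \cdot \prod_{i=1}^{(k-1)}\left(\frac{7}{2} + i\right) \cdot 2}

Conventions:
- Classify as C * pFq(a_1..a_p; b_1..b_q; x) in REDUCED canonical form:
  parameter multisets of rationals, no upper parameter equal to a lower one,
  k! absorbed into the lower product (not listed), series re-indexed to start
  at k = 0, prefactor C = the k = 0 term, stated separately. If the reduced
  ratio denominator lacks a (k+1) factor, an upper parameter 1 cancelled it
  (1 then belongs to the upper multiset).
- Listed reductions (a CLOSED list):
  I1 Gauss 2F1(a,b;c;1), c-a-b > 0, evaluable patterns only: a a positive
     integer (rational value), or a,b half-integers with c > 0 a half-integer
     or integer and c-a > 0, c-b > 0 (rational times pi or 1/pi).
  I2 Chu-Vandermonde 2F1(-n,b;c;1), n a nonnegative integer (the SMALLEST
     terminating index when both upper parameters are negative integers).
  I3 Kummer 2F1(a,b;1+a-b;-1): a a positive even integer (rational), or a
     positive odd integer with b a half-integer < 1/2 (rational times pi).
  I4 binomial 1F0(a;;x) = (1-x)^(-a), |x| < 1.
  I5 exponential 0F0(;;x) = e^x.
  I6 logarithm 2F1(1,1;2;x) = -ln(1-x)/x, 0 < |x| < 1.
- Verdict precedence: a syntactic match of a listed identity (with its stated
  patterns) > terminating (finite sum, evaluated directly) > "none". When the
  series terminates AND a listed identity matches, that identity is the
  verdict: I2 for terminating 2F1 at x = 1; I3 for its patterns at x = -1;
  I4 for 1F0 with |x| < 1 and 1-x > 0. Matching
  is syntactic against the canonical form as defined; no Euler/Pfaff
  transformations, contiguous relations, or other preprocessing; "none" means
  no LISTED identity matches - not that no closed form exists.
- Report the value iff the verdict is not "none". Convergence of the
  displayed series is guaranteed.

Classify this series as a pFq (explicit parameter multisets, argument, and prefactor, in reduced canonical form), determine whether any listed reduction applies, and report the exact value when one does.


At argument 1: a 2F1 with upper {-\frac{3}{2}, \frac{3}{2}}, lower {\frac{9}{2}}, scaled by C = -\frac{2}{3}. Verdict (x = 1): Gauss's theorem I1 (half-integer case) applies (x = 1; upper {-\frac{3}{2}, \frac{3}{2}} half-integers, c = \frac{9}{2} in the evaluable pattern). Hence: \left(-\frac{245}{2048}\right) \cdot \pi.

Key observation: t_0 = -\frac{2}{3} here, and the constant factors (prefactor -2/3) combine into one prefactor.
Consecutive-term ratio: r(k) = 1 * (k-\frac{3}{2}) (k+\frac{3}{2}) / [(k+\frac{9}{2}) (k+1)] - rational in k. x = 1; t_0 = -\frac{2}{3}; negate the roots.


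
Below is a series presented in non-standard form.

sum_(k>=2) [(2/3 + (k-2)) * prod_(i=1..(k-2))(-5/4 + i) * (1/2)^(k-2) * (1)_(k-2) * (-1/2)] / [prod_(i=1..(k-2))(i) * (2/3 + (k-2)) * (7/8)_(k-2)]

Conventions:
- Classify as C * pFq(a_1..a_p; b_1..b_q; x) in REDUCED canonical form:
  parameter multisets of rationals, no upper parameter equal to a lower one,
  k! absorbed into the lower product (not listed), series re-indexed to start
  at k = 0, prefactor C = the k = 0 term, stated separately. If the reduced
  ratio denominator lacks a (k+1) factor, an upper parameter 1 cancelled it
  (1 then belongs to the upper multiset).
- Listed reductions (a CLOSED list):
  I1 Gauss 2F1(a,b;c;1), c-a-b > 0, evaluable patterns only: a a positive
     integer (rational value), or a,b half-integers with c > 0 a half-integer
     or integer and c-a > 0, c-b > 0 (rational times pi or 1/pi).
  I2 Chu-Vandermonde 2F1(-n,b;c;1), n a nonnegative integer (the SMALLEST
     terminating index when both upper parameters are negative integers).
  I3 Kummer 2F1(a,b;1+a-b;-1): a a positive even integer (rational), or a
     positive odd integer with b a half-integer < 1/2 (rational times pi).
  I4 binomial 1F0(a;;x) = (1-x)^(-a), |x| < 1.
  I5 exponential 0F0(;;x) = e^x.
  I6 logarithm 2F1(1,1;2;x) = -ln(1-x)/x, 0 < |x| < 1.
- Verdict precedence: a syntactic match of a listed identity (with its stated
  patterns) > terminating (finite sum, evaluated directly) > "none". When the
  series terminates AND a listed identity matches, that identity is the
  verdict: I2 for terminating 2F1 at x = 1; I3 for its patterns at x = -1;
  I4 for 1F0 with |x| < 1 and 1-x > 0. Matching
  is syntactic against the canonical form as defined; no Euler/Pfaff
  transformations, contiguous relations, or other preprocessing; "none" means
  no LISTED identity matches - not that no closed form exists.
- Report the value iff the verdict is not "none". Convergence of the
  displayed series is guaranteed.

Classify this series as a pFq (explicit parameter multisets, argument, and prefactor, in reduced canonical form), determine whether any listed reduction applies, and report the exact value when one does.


Canonical form: C = -1/2 times 2F1 with upper {-1/4, 1}, lower {7/8}, x = 1/2. Verdict: none. No listed pattern accepts 2F1(-1/4, 1; 7/8; 1/2).

First insight: t_0 = -1/2 here, and the product of the first k integers (C = -1/2, x = 1/2) is k!.
Term ratio: r(k) = (1/2) * (k-1/4) (k+1) / [(k+7/8) (k+1)] - rational in k. x = (1/2); t_0 = -1/2; negate the roots.


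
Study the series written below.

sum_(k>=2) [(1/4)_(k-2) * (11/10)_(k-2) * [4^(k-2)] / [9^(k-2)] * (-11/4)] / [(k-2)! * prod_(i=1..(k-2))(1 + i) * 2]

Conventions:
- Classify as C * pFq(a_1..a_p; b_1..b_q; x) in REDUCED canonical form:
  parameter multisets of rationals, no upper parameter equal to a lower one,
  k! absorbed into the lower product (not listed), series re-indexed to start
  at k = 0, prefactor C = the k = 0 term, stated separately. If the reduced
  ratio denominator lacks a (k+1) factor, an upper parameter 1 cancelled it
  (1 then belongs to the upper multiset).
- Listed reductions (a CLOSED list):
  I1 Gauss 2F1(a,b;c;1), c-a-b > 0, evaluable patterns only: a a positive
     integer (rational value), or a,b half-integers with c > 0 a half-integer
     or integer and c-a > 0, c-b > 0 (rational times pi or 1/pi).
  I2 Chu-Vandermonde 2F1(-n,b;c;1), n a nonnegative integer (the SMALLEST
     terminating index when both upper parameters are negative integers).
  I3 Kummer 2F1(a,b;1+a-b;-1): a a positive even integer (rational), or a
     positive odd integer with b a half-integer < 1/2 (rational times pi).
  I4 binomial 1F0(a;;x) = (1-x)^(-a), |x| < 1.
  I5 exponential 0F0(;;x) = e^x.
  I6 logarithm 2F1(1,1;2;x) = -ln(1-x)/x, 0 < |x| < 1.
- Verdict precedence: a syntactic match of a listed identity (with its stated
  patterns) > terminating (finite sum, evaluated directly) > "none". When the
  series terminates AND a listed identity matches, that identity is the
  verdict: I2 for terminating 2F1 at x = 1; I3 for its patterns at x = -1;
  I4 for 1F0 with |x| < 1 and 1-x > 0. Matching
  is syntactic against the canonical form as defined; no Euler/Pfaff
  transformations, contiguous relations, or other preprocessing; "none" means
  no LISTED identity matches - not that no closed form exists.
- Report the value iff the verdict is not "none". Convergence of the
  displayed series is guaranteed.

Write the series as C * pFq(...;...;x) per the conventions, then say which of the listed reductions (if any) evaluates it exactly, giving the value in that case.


x = 4/9 here; the reduced form reads 2F1, upper {1/4, 11/10}, lower {2}, C = -11/8. Verdict: none - this 2F1 at x = 4/9 matches no listed pattern, and upper {1/4, 11/10} holds no stopper.

The tell: from the first term -11/8: the constant factors (prefactor -11/8) combine into one prefactor.
Consecutive-term ratio: r(k) = (4/9) * (k+1/4) (k+11/10) / [(k+2) (k+1)] - rational in k, leading ratio (4/9); with t_0 = -11/8, classification follows.


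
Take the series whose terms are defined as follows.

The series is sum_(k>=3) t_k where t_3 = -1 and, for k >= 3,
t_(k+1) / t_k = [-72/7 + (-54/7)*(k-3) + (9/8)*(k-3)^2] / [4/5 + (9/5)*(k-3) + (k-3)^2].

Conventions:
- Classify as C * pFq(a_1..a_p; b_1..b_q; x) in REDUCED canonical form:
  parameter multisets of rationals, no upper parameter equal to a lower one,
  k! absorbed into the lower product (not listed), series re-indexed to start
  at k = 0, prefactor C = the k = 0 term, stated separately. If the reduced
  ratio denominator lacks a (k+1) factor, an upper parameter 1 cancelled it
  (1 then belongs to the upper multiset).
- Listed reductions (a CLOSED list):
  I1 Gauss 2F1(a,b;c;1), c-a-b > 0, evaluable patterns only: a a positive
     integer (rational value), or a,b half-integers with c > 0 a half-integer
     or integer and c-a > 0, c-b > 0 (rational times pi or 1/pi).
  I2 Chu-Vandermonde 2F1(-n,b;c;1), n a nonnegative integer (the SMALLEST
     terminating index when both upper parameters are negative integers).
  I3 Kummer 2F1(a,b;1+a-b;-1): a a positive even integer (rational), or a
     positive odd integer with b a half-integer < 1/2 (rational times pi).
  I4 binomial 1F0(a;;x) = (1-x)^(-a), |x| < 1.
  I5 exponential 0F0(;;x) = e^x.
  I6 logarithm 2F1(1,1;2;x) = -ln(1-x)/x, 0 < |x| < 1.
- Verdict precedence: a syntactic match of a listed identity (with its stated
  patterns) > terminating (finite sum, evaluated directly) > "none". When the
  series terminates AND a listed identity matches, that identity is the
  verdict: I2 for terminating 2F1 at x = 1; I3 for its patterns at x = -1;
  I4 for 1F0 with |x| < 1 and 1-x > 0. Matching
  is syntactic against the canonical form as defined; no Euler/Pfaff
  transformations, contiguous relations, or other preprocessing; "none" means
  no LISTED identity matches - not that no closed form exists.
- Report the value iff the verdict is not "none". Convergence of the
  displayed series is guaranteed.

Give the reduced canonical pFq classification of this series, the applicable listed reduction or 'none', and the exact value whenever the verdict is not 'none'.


x = 9/8 here; the reduced form reads 2F1, upper {-8, 8/7}, lower {4/5}, C = -1. Verdict: terminating - upper parameter -8 makes this a finite sum (last index 8), evaluated exactly. Exact value: 68179093526302897/2842811939095052288.

Structural cue: with t_0 = -1, the expanded ratio factors over Q; prefactor -1, roots give parameters.
Term ratio: r(k) = (9/8) * (k-8) (k+8/7) / [(k+4/5) (k+1)] - rational; roots negated = parameters, x = (9/8), C = -1.


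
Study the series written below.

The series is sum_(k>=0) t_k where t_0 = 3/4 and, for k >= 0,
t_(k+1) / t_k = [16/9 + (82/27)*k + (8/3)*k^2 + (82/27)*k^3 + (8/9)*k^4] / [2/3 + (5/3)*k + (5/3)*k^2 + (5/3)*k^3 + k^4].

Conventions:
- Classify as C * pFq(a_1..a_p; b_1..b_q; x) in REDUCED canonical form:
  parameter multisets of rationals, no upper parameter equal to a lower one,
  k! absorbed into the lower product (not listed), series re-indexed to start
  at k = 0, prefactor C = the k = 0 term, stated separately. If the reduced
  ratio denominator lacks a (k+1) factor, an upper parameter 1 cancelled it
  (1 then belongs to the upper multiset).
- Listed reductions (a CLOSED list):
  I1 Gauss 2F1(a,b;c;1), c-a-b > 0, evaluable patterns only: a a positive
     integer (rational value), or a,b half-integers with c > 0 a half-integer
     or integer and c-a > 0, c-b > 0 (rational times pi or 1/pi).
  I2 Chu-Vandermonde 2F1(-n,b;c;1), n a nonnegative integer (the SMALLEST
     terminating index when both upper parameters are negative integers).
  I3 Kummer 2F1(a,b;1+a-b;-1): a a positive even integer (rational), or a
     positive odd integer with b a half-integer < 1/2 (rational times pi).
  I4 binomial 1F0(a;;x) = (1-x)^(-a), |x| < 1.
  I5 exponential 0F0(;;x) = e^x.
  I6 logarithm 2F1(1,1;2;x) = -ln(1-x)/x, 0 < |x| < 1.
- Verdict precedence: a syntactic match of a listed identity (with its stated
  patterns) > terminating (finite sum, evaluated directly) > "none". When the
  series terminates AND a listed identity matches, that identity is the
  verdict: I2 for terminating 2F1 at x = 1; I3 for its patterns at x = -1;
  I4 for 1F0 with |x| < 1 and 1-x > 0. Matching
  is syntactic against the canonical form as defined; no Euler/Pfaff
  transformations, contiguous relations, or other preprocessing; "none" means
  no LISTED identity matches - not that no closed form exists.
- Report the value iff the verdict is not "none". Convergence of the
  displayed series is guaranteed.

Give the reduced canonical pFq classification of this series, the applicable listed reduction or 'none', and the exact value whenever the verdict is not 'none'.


This is 3/4 * 2F1(3/4, 8/3; 2/3; 8/9) in reduced canonical form. Verdict: none. A 2F1 with upper {3/4, 8/3} fits none of I1-I6 at x = 8/9; the sum runs forever.

Key observation: t_0 being 3/4, the expanded ratio factors over Q; C = 3/4, roots give parameters.
Term ratio: r(k) = (8/9) * (k+3/4) (k+8/3) / [(k+2/3) (k+1)] - poly over poly, x = (8/9) from leading terms; C = 3/4 at k = 0.


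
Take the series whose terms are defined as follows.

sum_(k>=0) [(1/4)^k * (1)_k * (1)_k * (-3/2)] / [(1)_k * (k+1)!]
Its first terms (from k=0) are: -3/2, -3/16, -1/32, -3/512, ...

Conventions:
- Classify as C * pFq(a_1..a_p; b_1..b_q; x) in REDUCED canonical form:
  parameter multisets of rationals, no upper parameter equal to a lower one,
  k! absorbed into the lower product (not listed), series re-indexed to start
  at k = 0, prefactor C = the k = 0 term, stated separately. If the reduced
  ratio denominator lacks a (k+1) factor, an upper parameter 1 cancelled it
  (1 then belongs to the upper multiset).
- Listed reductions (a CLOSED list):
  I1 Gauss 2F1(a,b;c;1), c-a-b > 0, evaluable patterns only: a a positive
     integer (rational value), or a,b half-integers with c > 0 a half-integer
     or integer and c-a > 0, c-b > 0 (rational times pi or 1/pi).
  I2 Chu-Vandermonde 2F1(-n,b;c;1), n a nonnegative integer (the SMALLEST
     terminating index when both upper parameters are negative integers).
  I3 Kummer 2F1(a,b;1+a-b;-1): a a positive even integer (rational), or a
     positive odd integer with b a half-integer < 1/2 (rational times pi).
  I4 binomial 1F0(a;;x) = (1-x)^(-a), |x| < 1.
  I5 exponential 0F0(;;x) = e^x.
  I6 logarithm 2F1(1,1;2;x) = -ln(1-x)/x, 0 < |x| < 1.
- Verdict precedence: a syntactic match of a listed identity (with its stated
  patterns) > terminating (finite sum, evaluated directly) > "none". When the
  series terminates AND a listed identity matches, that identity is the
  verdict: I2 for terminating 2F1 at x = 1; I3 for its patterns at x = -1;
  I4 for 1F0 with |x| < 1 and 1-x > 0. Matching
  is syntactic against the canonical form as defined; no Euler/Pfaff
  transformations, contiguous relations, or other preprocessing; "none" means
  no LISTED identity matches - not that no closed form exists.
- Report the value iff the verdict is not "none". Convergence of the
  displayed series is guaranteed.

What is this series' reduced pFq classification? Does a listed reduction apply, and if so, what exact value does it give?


The series (x = 1/4) is 2F1: upper {1, 1}, lower {2}, prefactor -3/2. Verdict (x = 1/4): logarithm (I6) applies (the logarithm: parameters (1,1;2), x = 1/4). Sum: 6 * ln(3/4).

The tell: with t_0 = -3/2, the denominator's factorial ratio (C = -3/2) is a lower Pochhammer.
Consecutive-term ratio: r(k) = (1/4) * (k+1) (k+1) / [(k+2) (k+1)] - rational in k, leading ratio (1/4); with t_0 = -3/2, classification follows.


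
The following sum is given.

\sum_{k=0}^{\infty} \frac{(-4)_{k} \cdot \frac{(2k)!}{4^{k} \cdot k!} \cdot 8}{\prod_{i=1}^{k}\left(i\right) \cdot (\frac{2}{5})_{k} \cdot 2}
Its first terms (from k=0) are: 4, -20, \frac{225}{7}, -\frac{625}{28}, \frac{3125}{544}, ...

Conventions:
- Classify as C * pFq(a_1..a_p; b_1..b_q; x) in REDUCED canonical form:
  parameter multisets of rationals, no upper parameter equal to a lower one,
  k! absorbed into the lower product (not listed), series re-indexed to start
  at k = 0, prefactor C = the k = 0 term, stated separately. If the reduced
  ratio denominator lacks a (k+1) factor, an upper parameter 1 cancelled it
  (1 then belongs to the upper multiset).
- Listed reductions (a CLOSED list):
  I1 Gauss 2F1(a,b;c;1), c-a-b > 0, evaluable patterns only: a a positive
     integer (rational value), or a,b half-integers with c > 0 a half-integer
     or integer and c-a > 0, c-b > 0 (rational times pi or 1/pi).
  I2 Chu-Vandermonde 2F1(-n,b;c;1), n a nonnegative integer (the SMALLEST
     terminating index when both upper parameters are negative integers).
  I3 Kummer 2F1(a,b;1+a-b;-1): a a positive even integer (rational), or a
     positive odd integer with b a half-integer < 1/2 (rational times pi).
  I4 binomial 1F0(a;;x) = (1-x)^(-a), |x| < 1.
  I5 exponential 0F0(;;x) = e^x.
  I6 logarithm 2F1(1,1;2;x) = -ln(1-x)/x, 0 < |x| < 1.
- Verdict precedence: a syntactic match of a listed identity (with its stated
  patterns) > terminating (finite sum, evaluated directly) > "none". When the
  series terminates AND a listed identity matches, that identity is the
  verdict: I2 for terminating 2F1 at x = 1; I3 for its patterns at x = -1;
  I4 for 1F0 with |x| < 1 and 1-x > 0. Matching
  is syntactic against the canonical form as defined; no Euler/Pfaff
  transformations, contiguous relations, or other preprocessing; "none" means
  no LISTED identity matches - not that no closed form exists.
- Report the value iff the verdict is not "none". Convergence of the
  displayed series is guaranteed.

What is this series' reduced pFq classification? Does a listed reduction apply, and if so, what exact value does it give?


First insight: with t_0 = 4, the (2k)!/(4^k k!) block (prefactor 4) is the Pochhammer (1/2)_k.
Consecutive-term ratio: r(k) = 1 * (k-4) (k+\frac{1}{2}) / [(k+\frac{2}{5}) (k+1)] - rational; roots negated = parameters, x = 1, C = 4.

With C = 4: the canonical form is 2F1(-4, \frac{1}{2}; \frac{2}{5}; 1). Verdict: Chu-Vandermonde (I2) matches (terminating 2F1 at x = 1 with n = 4, b = 1/2, c = \frac{2}{5}). Exact value: -\frac{1653}{3808}.


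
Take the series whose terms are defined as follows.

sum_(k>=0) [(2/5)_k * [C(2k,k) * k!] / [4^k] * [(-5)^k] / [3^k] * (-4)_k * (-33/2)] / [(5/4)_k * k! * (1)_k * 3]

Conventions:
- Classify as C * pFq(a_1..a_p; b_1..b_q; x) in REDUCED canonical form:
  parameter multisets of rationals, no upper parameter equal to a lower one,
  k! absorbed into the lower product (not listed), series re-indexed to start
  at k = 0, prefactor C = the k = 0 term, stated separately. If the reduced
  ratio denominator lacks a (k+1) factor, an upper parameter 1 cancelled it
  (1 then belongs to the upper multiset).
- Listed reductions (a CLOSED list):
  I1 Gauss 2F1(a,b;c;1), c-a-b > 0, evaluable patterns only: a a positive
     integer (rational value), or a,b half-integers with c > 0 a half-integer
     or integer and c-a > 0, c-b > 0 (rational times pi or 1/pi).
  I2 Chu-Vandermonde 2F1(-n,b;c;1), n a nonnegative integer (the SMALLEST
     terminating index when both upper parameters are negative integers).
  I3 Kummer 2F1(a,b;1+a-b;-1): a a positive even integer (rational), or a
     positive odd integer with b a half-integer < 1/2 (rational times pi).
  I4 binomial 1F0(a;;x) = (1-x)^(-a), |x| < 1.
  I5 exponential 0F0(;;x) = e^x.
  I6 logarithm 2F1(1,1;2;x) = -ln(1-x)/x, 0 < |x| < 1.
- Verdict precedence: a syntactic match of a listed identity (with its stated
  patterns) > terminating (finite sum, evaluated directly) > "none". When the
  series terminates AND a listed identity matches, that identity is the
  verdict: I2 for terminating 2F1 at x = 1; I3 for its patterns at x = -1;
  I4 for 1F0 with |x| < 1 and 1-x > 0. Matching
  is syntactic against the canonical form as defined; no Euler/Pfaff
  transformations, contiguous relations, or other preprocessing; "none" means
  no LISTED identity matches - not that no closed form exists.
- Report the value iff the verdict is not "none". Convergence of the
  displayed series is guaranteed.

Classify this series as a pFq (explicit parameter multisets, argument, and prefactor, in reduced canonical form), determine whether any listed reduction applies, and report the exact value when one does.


The series (x = -5/3) is 3F2: upper {-4, 2/5, 1/2}, lower {1, 5/4}, prefactor -11/2. Verdict: terminating - upper -4 stops the sum at k = 4; the 5 terms are added exactly. Sum: -766249/31590.

Structural cue: t_0 being -11/2, the two geometric factors (C = -11/2) combine into one argument.
Term ratio: r(k) = (-5/3) * (k-4) (k+2/5) (k+1/2) / [(k+1) (k+5/4) (k+1)] ; factor over Q: parameters, x = (-5/3), and C = -11/2.


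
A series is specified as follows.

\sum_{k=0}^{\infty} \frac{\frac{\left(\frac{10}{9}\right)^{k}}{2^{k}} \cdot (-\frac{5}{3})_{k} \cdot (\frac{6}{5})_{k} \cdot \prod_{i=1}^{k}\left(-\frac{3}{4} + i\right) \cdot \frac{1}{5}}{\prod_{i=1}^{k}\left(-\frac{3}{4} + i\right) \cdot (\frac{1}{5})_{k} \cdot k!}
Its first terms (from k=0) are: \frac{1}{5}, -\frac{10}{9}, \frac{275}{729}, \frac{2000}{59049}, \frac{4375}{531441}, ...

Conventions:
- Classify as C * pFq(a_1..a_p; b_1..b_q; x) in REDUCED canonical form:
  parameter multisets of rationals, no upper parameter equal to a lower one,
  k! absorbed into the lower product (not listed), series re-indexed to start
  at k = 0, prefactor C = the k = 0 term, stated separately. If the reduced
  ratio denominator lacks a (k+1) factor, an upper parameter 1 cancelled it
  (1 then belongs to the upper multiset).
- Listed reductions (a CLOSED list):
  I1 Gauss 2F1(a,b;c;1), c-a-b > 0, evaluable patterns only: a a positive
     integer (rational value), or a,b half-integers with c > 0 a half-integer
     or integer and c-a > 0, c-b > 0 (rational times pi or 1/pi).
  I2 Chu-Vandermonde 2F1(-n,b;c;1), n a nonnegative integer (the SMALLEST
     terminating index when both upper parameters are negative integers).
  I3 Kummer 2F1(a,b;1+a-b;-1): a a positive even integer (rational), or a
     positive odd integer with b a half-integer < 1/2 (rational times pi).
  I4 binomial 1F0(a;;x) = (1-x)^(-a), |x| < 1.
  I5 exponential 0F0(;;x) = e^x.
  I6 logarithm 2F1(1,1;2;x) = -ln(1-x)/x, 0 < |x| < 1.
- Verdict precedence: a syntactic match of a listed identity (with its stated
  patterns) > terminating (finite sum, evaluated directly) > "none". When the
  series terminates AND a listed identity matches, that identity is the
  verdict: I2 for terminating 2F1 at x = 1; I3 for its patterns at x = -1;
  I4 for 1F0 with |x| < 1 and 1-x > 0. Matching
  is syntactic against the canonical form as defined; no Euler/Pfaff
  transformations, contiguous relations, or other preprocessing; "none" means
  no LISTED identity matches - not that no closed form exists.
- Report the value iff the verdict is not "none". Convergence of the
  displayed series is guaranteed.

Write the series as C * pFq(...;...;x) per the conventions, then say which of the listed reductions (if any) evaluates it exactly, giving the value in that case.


With C = \frac{1}{5}: the canonical form is 2F1(-\frac{5}{3}, \frac{6}{5}; \frac{1}{5}; \frac{5}{9}). Verdict: no listed reduction: x = \frac{5}{9} and upper {-\frac{5}{3}, \frac{6}{5}} fail every I1-I6 pattern.

First insight: x = \frac{5}{9} and the lower running product (C = 1/5) is a rising factorial.
Term ratio: r(k) = \frac{5}{9} * (k-\frac{5}{3}) (k+\frac{6}{5}) / [(k+\frac{1}{5}) (k+1)] - rational in k. x = \frac{5}{9}; t_0 = \frac{1}{5}; negate the roots.


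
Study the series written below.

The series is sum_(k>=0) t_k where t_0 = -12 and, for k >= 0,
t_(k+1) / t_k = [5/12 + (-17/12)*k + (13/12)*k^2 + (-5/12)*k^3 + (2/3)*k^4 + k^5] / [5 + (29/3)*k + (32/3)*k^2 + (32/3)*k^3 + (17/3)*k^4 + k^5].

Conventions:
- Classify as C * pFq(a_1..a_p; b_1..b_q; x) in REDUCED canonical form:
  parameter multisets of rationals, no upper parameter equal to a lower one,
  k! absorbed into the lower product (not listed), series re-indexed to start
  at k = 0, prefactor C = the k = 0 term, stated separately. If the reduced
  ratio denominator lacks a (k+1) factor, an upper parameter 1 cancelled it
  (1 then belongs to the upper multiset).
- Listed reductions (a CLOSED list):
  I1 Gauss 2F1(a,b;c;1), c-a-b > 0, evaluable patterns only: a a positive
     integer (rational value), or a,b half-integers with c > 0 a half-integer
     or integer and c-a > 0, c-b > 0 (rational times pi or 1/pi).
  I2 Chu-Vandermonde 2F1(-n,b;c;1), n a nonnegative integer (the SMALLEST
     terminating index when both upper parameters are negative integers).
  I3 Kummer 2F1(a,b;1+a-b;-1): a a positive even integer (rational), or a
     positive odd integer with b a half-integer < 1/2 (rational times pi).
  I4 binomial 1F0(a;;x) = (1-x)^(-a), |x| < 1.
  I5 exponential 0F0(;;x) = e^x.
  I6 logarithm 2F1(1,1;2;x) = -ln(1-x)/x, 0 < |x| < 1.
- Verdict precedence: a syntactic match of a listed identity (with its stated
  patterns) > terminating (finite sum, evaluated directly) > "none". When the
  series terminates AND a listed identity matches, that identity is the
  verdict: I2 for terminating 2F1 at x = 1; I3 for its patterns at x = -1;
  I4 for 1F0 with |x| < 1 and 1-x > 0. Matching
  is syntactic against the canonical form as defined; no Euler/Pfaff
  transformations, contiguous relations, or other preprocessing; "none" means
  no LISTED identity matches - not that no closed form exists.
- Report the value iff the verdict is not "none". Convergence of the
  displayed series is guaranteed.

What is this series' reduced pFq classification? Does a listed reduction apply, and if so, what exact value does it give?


Classification (C = -12): 2F1 with upper {-1/2, -1/2}, lower {3}, argument x = 1. Verdict at x = 1: Gauss's theorem I1 (half-integer case) matches (x = 1; upper {-1/2, -1/2} half-integers, c = 3 in the evaluable pattern). Its exact value is (-1024/25) / pi.

Structural cue: from the first term -12: factor the ratio over Q (prefactor -12): negated roots = parameters.
Ratio: r(k) = 1 * (k-1/2) (k-1/2) / [(k+3) (k+1)] - rational; roots negated = parameters, x = 1, C = -12.


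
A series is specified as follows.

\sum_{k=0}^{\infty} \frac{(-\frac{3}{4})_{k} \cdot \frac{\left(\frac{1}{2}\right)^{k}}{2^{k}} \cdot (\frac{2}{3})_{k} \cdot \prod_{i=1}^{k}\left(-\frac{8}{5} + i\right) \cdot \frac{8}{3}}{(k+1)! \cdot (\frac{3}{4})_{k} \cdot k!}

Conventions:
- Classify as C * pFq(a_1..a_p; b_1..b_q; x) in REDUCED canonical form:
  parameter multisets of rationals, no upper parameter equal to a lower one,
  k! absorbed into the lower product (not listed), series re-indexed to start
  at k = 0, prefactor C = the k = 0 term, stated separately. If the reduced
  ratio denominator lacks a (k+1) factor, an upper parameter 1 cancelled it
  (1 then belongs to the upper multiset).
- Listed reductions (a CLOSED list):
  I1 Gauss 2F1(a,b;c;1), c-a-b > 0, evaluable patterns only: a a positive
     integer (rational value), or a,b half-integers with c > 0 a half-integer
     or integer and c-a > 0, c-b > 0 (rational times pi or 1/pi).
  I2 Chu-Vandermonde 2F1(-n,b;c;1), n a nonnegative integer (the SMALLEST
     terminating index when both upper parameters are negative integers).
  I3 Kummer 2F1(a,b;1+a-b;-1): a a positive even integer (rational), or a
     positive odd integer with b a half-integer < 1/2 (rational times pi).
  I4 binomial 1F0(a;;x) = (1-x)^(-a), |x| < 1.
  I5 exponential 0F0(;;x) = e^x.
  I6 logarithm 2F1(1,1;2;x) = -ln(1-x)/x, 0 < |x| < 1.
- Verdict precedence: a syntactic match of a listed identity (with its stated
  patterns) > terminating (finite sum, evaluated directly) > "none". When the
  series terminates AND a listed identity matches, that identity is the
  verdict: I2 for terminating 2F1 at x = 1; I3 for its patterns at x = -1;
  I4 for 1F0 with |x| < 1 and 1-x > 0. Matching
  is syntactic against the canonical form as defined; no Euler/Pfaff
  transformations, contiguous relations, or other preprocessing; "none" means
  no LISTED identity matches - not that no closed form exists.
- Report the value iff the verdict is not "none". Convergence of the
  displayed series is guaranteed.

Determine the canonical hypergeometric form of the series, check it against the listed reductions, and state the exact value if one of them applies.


Key step: x = \frac{1}{4} and the two k-th powers (C = 8/3, x = 1/4) combine into one argument.
Term ratio: r(k) = \frac{1}{4} * (k-\frac{3}{4}) (k-\frac{3}{5}) (k+\frac{2}{3}) / [(k+\frac{3}{4}) (k+2) (k+1)] - rational; roots negated = parameters, x = \frac{1}{4}, C = \frac{8}{3}.

Prefactor \frac{8}{3}, argument \frac{1}{4}: 3F2 with upper {-\frac{3}{4}, -\frac{3}{5}, \frac{2}{3}} over lower {\frac{3}{4}, 2}. Verdict: no listed reduction: x = \frac{1}{4} and upper {-\frac{3}{4}, -\frac{3}{5}, \frac{2}{3}} fail every I1-I6 pattern.


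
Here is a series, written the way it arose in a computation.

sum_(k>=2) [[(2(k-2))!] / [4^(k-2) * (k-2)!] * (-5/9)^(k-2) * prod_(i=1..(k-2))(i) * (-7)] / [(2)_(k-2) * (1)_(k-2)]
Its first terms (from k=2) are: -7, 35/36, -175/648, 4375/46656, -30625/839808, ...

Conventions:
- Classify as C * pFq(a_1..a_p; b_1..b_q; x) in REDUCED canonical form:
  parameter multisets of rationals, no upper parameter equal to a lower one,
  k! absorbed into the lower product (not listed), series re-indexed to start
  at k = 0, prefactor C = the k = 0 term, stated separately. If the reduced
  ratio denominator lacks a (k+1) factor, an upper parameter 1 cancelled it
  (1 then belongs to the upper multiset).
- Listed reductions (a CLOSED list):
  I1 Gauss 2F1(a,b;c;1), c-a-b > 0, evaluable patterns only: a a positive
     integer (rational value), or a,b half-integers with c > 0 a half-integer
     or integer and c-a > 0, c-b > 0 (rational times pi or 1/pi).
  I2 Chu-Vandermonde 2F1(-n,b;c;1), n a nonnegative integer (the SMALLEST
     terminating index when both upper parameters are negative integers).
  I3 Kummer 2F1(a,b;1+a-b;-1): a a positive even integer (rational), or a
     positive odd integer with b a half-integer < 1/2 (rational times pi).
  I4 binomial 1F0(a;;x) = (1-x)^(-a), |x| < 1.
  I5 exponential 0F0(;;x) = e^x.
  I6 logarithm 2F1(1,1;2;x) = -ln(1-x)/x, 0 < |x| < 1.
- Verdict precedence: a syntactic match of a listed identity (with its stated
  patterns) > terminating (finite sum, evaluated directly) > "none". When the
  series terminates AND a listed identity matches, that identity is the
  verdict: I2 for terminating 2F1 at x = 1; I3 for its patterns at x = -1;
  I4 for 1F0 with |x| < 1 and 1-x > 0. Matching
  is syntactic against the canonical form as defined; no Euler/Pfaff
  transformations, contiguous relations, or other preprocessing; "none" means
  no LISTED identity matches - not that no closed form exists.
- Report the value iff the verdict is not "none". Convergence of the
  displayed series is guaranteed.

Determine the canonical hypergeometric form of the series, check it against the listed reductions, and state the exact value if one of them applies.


Reduced: x = -5/9, 2F1, upper = {1/2, 1}, lower = {2}, C = -7. Verdict: none. A 2F1 with upper {1/2, 1} fits none of I1-I6 at x = -5/9; the sum runs forever.

First insight: x = (-5/9) and the (2k)!/(4^k k!) block (prefactor -7) is the Pochhammer (1/2)_k.
Term ratio: r(k) = (-5/9) * (k+1/2) (k+1) / [(k+2) (k+1)] ; factor over Q: parameters, x = (-5/9), and C = -7.


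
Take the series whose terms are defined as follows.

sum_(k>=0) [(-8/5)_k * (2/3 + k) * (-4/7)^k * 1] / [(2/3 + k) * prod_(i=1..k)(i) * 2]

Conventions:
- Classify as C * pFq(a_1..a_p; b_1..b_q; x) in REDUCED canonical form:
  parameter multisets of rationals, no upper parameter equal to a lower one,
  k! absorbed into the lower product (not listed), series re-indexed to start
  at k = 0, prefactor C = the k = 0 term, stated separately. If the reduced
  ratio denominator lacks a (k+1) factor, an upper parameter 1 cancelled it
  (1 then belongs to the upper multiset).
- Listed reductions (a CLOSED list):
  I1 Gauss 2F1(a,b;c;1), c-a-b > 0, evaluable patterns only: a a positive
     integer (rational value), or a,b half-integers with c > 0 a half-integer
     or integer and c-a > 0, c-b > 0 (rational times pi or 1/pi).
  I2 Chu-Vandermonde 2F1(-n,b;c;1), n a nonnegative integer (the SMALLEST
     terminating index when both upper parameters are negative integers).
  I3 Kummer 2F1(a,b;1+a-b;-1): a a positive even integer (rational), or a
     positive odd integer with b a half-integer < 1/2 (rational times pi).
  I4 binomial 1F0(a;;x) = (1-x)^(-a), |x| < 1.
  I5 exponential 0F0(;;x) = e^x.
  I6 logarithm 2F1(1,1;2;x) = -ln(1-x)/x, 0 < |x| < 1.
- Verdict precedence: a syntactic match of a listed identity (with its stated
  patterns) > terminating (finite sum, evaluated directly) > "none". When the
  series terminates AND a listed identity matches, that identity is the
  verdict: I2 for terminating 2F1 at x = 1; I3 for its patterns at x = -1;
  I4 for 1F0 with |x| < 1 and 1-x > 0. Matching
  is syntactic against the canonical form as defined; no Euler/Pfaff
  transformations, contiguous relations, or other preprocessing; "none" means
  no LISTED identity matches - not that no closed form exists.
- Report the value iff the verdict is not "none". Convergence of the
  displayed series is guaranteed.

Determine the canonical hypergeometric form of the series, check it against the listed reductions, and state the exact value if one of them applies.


With C = 1/2: the canonical form is 1F0(-8/5; -; -4/7). Verdict: the binomial series (I4) matches (the 1F0 binomial series: exponent 8/5, x = -4/7). Its exact value is (1/2) * (11/7)^(8/5).

Structural cue: t_0 = 1/2 here, and the factor k + 2/3 cancels (top and bottom), leaving C = 1/2, x = -4/7.
Ratio: r(k) = (-4/7) * (k-8/5) / [(k+1)] - poly over poly, x = (-4/7) from leading terms; C = 1/2 at k = 0.


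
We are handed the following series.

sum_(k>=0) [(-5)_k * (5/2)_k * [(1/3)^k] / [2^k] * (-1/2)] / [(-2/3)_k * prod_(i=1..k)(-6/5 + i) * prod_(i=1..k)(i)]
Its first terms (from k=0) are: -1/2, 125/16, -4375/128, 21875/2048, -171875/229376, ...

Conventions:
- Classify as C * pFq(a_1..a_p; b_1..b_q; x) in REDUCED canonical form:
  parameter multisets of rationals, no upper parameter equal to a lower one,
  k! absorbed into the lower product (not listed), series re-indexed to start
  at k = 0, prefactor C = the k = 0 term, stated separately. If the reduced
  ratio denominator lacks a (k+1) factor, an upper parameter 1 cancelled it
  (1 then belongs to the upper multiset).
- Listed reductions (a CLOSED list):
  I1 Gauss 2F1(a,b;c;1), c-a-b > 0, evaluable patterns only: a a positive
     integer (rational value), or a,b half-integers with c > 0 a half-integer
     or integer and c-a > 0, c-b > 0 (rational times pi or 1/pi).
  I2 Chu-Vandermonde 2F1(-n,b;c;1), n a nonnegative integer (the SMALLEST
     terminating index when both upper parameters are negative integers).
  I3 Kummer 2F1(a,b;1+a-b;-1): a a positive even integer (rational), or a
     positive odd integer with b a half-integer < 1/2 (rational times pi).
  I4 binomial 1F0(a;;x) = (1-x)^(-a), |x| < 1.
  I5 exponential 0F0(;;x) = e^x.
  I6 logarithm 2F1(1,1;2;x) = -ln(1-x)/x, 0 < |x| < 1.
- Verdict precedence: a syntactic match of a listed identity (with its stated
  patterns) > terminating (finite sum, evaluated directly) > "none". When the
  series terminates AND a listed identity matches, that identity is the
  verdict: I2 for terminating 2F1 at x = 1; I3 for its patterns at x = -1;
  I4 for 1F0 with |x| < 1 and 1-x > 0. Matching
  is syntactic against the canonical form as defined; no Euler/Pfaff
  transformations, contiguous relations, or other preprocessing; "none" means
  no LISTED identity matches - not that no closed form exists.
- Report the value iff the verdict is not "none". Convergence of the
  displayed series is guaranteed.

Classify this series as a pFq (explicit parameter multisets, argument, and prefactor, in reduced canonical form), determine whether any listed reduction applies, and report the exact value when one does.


x = 1/6 here; the reduced form reads 2F2, upper {-5, 5/2}, lower {-2/3, -1/5}, C = -1/2. Verdict: terminating (-5 upstairs). 6 nonzero terms in all; added directly. Value: -590006701/34865152.

Structural cue: with t_0 = -1/2, the lower running product (C = -1/2, x = 1/6) is a rising factorial.
Term ratio: r(k) = (1/6) * (k-5) (k+5/2) / [(k-2/3) (k-1/5) (k+1)] - rational; roots negated = parameters, x = (1/6), C = -1/2.


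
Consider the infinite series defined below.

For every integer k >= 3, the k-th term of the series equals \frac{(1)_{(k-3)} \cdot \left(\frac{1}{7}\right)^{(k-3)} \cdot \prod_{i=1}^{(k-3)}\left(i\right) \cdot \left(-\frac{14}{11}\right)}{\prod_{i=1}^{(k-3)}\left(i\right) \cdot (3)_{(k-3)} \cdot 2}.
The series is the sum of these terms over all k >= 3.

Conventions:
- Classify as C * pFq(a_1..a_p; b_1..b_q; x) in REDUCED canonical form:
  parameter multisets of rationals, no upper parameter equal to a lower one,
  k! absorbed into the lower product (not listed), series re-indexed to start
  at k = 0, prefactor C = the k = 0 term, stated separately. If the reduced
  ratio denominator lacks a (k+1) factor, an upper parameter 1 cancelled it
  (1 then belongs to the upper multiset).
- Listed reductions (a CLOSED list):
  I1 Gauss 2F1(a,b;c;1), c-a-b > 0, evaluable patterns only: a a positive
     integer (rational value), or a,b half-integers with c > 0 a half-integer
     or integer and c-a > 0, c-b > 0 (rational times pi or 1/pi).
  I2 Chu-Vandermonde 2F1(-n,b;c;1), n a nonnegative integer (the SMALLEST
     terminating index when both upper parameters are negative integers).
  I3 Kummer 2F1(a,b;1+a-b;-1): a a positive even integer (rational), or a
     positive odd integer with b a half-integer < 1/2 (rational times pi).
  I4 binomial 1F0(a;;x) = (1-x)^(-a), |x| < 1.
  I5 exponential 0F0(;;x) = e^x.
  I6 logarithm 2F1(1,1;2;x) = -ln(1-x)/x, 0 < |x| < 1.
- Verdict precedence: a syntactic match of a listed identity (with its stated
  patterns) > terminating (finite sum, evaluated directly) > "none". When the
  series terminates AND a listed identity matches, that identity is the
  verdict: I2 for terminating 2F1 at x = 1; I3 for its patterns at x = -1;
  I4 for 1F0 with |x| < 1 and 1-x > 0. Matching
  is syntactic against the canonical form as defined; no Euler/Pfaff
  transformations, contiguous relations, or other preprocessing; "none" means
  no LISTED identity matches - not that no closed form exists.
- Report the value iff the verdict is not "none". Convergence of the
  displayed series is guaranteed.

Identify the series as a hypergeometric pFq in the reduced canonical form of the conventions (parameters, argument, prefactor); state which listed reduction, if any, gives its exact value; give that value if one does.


Canonical form: C = -\frac{7}{11} times 2F1 with upper {1, 1}, lower {3}, x = \frac{1}{7}. Verdict: none - at argument \frac{1}{7} the multisets {1, 1} ; {3} match no listed identity.

Key step: t_0 = -\frac{7}{11} here, and the running product (prefactor -7/11) telescopes to a rising factorial.
Term ratio: r(k) = \frac{1}{7} * (k+1) (k+1) / [(k+3) (k+1)] ; factor over Q: parameters, x = \frac{1}{7}, and C = -\frac{7}{11}.


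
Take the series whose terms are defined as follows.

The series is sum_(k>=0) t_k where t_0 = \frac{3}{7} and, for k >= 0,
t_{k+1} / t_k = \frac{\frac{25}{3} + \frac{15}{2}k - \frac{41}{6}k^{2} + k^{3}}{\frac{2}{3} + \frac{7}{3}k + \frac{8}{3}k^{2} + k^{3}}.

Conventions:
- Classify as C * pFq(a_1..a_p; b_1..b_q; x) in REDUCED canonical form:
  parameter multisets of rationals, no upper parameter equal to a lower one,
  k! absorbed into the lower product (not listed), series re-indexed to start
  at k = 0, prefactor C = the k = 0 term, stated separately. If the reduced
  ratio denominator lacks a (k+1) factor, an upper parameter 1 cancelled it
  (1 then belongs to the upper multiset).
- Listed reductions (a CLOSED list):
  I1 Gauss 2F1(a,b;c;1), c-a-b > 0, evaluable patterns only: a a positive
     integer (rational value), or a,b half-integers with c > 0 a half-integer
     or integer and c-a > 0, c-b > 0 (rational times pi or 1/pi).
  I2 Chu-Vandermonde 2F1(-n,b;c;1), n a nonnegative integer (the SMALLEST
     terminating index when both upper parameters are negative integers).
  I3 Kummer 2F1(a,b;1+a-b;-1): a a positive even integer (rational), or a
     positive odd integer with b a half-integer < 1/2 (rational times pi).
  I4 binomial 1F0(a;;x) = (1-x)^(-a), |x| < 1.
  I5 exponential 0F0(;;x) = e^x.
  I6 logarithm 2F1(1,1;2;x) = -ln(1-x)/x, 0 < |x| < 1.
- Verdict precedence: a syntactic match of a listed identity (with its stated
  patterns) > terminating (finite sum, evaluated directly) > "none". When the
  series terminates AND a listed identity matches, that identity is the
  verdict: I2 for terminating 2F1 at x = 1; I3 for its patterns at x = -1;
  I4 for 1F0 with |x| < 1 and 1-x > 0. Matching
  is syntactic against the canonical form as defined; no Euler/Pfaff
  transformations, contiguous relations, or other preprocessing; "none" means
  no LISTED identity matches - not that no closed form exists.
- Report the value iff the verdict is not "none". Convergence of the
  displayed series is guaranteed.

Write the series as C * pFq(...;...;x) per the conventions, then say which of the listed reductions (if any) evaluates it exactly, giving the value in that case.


The tell: x = 1 and roots of the ratio polynomials (C = 3/7) are the negated parameters.
Term ratio: r(k) = 1 * (k-5) (k-\frac{5}{2}) / [(k+1) (k+1)] - rational; roots negated = parameters, x = 1, C = \frac{3}{7}.

Reduced: x = 1, 2F1, upper = {-5, -\frac{5}{2}}, lower = {1}, C = \frac{3}{7}. Verdict: Chu-Vandermonde (I2) matches (terminating 2F1 at x = 1 with n = 5, b = -5/2, c = 1). Sum: \frac{3861}{256}.
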